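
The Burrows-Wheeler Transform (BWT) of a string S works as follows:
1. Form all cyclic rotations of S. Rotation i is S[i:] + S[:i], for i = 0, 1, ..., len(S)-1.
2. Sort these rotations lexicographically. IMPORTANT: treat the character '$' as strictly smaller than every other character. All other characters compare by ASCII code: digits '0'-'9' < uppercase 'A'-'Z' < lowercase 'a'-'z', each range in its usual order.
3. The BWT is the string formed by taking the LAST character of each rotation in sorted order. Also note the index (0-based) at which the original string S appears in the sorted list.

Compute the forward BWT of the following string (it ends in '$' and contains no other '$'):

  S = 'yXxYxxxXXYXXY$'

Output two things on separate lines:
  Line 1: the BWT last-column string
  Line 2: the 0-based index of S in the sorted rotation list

Answer: YYxXXyXXxxXxY$
13

Derivation:
All 14 rotations (rotation i = S[i:]+S[:i]):
  rot[0] = yXxYxxxXXYXXY$
  rot[1] = XxYxxxXXYXXY$y
  rot[2] = xYxxxXXYXXY$yX
  rot[3] = YxxxXXYXXY$yXx
  rot[4] = xxxXXYXXY$yXxY
  rot[5] = xxXXYXXY$yXxYx
  rot[6] = xXXYXXY$yXxYxx
  rot[7] = XXYXXY$yXxYxxx
  rot[8] = XYXXY$yXxYxxxX
  rot[9] = YXXY$yXxYxxxXX
  rot[10] = XXY$yXxYxxxXXY
  rot[11] = XY$yXxYxxxXXYX
  rot[12] = Y$yXxYxxxXXYXX
  rot[13] = $yXxYxxxXXYXXY
Sorted (with $ < everything):
  sorted[0] = $yXxYxxxXXYXXY  (last char: 'Y')
  sorted[1] = XXY$yXxYxxxXXY  (last char: 'Y')
  sorted[2] = XXYXXY$yXxYxxx  (last char: 'x')
  sorted[3] = XY$yXxYxxxXXYX  (last char: 'X')
  sorted[4] = XYXXY$yXxYxxxX  (last char: 'X')
  sorted[5] = XxYxxxXXYXXY$y  (last char: 'y')
  sorted[6] = Y$yXxYxxxXXYXX  (last char: 'X')
  sorted[7] = YXXY$yXxYxxxXX  (last char: 'X')
  sorted[8] = YxxxXXYXXY$yXx  (last char: 'x')
  sorted[9] = xXXYXXY$yXxYxx  (last char: 'x')
  sorted[10] = xYxxxXXYXXY$yX  (last char: 'X')
  sorted[11] = xxXXYXXY$yXxYx  (last char: 'x')
  sorted[12] = xxxXXYXXY$yXxY  (last char: 'Y')
  sorted[13] = yXxYxxxXXYXXY$  (last char: '$')
Last column: YYxXXyXXxxXxY$
Original string S is at sorted index 13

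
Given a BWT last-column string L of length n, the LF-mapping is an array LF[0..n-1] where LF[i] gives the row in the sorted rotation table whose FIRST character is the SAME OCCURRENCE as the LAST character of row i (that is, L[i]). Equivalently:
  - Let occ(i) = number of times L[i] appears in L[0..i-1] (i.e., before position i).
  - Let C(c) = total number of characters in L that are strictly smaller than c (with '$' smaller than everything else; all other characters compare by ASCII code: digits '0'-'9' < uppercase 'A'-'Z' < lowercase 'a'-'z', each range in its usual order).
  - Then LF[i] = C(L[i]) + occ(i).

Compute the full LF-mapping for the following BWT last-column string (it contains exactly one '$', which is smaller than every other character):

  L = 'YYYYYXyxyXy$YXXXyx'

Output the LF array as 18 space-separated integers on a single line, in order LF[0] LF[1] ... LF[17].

Char counts: '$':1, 'X':5, 'Y':6, 'x':2, 'y':4
C (first-col start): C('$')=0, C('X')=1, C('Y')=6, C('x')=12, C('y')=14
L[0]='Y': occ=0, LF[0]=C('Y')+0=6+0=6
L[1]='Y': occ=1, LF[1]=C('Y')+1=6+1=7
L[2]='Y': occ=2, LF[2]=C('Y')+2=6+2=8
L[3]='Y': occ=3, LF[3]=C('Y')+3=6+3=9
L[4]='Y': occ=4, LF[4]=C('Y')+4=6+4=10
L[5]='X': occ=0, LF[5]=C('X')+0=1+0=1
L[6]='y': occ=0, LF[6]=C('y')+0=14+0=14
L[7]='x': occ=0, LF[7]=C('x')+0=12+0=12
L[8]='y': occ=1, LF[8]=C('y')+1=14+1=15
L[9]='X': occ=1, LF[9]=C('X')+1=1+1=2
L[10]='y': occ=2, LF[10]=C('y')+2=14+2=16
L[11]='$': occ=0, LF[11]=C('$')+0=0+0=0
L[12]='Y': occ=5, LF[12]=C('Y')+5=6+5=11
L[13]='X': occ=2, LF[13]=C('X')+2=1+2=3
L[14]='X': occ=3, LF[14]=C('X')+3=1+3=4
L[15]='X': occ=4, LF[15]=C('X')+4=1+4=5
L[16]='y': occ=3, LF[16]=C('y')+3=14+3=17
L[17]='x': occ=1, LF[17]=C('x')+1=12+1=13

Answer: 6 7 8 9 10 1 14 12 15 2 16 0 11 3 4 5 17 13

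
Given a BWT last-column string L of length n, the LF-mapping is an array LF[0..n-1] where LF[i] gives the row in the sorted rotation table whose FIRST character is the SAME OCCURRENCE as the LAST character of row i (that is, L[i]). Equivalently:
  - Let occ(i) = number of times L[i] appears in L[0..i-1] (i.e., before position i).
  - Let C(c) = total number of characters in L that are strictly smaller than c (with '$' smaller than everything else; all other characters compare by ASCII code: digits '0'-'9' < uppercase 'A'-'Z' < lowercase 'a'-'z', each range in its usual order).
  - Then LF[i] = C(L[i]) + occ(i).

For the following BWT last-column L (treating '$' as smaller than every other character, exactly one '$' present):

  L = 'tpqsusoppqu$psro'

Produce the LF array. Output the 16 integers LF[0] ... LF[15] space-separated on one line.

Char counts: '$':1, 'o':2, 'p':4, 'q':2, 'r':1, 's':3, 't':1, 'u':2
C (first-col start): C('$')=0, C('o')=1, C('p')=3, C('q')=7, C('r')=9, C('s')=10, C('t')=13, C('u')=14
L[0]='t': occ=0, LF[0]=C('t')+0=13+0=13
L[1]='p': occ=0, LF[1]=C('p')+0=3+0=3
L[2]='q': occ=0, LF[2]=C('q')+0=7+0=7
L[3]='s': occ=0, LF[3]=C('s')+0=10+0=10
L[4]='u': occ=0, LF[4]=C('u')+0=14+0=14
L[5]='s': occ=1, LF[5]=C('s')+1=10+1=11
L[6]='o': occ=0, LF[6]=C('o')+0=1+0=1
L[7]='p': occ=1, LF[7]=C('p')+1=3+1=4
L[8]='p': occ=2, LF[8]=C('p')+2=3+2=5
L[9]='q': occ=1, LF[9]=C('q')+1=7+1=8
L[10]='u': occ=1, LF[10]=C('u')+1=14+1=15
L[11]='$': occ=0, LF[11]=C('$')+0=0+0=0
L[12]='p': occ=3, LF[12]=C('p')+3=3+3=6
L[13]='s': occ=2, LF[13]=C('s')+2=10+2=12
L[14]='r': occ=0, LF[14]=C('r')+0=9+0=9
L[15]='o': occ=1, LF[15]=C('o')+1=1+1=2

Answer: 13 3 7 10 14 11 1 4 5 8 15 0 6 12 9 2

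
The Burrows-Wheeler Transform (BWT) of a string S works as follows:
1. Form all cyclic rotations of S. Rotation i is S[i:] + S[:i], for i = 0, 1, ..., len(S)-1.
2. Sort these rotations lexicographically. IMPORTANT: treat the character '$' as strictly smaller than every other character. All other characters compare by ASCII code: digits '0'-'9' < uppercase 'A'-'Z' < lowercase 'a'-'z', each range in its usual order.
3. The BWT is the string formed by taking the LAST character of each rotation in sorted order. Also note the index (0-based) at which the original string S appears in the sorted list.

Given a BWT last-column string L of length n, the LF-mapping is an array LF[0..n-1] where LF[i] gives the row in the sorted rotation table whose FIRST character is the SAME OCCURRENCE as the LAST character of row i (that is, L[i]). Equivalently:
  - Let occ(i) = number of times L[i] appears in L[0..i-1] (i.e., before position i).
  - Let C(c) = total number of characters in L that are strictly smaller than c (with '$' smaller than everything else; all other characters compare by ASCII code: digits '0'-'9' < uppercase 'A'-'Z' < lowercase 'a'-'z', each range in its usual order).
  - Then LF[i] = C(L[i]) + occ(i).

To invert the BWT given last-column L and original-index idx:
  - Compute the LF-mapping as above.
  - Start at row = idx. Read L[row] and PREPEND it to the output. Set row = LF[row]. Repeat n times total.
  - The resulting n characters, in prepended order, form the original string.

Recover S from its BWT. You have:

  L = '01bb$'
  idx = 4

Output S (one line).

Answer: bb10$

Derivation:
LF mapping: 1 2 3 4 0
Walk LF starting at row 4, prepending L[row]:
  step 1: row=4, L[4]='$', prepend. Next row=LF[4]=0
  step 2: row=0, L[0]='0', prepend. Next row=LF[0]=1
  step 3: row=1, L[1]='1', prepend. Next row=LF[1]=2
  step 4: row=2, L[2]='b', prepend. Next row=LF[2]=3
  step 5: row=3, L[3]='b', prepend. Next row=LF[3]=4
Reversed output: bb10$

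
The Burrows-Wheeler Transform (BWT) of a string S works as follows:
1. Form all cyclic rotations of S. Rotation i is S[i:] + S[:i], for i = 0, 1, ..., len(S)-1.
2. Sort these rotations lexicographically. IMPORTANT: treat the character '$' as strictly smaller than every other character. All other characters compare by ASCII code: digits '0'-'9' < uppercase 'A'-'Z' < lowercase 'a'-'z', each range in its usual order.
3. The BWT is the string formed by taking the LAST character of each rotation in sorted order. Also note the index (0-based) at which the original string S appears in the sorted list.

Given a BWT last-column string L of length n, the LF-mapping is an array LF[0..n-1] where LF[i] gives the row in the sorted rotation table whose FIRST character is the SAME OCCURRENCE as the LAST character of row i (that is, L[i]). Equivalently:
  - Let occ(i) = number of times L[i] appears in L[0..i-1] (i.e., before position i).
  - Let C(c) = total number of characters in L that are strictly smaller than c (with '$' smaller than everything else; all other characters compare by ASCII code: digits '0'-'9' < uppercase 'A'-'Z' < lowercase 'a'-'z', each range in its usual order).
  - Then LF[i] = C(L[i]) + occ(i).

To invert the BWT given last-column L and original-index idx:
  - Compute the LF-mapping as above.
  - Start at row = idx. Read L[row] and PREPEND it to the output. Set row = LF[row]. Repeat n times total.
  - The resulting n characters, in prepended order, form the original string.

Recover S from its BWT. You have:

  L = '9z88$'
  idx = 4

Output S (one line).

Answer: z889$

Derivation:
LF mapping: 3 4 1 2 0
Walk LF starting at row 4, prepending L[row]:
  step 1: row=4, L[4]='$', prepend. Next row=LF[4]=0
  step 2: row=0, L[0]='9', prepend. Next row=LF[0]=3
  step 3: row=3, L[3]='8', prepend. Next row=LF[3]=2
  step 4: row=2, L[2]='8', prepend. Next row=LF[2]=1
  step 5: row=1, L[1]='z', prepend. Next row=LF[1]=4
Reversed output: z889$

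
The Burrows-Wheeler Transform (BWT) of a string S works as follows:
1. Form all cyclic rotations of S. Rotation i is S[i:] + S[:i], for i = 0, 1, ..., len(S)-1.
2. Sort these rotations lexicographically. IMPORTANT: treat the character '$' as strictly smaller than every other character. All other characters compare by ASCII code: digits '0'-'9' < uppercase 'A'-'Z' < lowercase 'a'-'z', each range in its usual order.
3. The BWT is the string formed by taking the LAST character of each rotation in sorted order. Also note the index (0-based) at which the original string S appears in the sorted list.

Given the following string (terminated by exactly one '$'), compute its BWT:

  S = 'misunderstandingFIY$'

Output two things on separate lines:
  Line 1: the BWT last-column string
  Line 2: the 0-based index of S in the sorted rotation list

Answer: YgFItnndndm$uaieriss
11

Derivation:
All 20 rotations (rotation i = S[i:]+S[:i]):
  rot[0] = misunderstandingFIY$
  rot[1] = isunderstandingFIY$m
  rot[2] = sunderstandingFIY$mi
  rot[3] = understandingFIY$mis
  rot[4] = nderstandingFIY$misu
  rot[5] = derstandingFIY$misun
  rot[6] = erstandingFIY$misund
  rot[7] = rstandingFIY$misunde
  rot[8] = standingFIY$misunder
  rot[9] = tandingFIY$misunders
  rot[10] = andingFIY$misunderst
  rot[11] = ndingFIY$misundersta
  rot[12] = dingFIY$misunderstan
  rot[13] = ingFIY$misunderstand
  rot[14] = ngFIY$misunderstandi
  rot[15] = gFIY$misunderstandin
  rot[16] = FIY$misunderstanding
  rot[17] = IY$misunderstandingF
  rot[18] = Y$misunderstandingFI
  rot[19] = $misunderstandingFIY
Sorted (with $ < everything):
  sorted[0] = $misunderstandingFIY  (last char: 'Y')
  sorted[1] = FIY$misunderstanding  (last char: 'g')
  sorted[2] = IY$misunderstandingF  (last char: 'F')
  sorted[3] = Y$misunderstandingFI  (last char: 'I')
  sorted[4] = andingFIY$misunderst  (last char: 't')
  sorted[5] = derstandingFIY$misun  (last char: 'n')
  sorted[6] = dingFIY$misunderstan  (last char: 'n')
  sorted[7] = erstandingFIY$misund  (last char: 'd')
  sorted[8] = gFIY$misunderstandin  (last char: 'n')
  sorted[9] = ingFIY$misunderstand  (last char: 'd')
  sorted[10] = isunderstandingFIY$m  (last char: 'm')
  sorted[11] = misunderstandingFIY$  (last char: '$')
  sorted[12] = nderstandingFIY$misu  (last char: 'u')
  sorted[13] = ndingFIY$misundersta  (last char: 'a')
  sorted[14] = ngFIY$misunderstandi  (last char: 'i')
  sorted[15] = rstandingFIY$misunde  (last char: 'e')
  sorted[16] = standingFIY$misunder  (last char: 'r')
  sorted[17] = sunderstandingFIY$mi  (last char: 'i')
  sorted[18] = tandingFIY$misunders  (last char: 's')
  sorted[19] = understandingFIY$mis  (last char: 's')
Last column: YgFItnndndm$uaieriss
Original string S is at sorted index 11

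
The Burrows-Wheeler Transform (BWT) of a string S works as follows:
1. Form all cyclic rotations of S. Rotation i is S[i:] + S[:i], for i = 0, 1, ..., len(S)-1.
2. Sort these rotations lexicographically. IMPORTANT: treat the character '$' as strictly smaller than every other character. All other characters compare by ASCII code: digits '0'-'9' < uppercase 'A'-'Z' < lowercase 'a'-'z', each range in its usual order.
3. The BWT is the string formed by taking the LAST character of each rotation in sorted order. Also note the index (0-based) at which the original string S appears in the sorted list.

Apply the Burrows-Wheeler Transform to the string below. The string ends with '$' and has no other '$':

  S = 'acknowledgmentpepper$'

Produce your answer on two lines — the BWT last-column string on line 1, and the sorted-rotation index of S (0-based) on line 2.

Answer: r$aelmppdcwgkentpeeno
1

Derivation:
All 21 rotations (rotation i = S[i:]+S[:i]):
  rot[0] = acknowledgmentpepper$
  rot[1] = cknowledgmentpepper$a
  rot[2] = knowledgmentpepper$ac
  rot[3] = nowledgmentpepper$ack
  rot[4] = owledgmentpepper$ackn
  rot[5] = wledgmentpepper$ackno
  rot[6] = ledgmentpepper$acknow
  rot[7] = edgmentpepper$acknowl
  rot[8] = dgmentpepper$acknowle
  rot[9] = gmentpepper$acknowled
  rot[10] = mentpepper$acknowledg
  rot[11] = entpepper$acknowledgm
  rot[12] = ntpepper$acknowledgme
  rot[13] = tpepper$acknowledgmen
  rot[14] = pepper$acknowledgment
  rot[15] = epper$acknowledgmentp
  rot[16] = pper$acknowledgmentpe
  rot[17] = per$acknowledgmentpep
  rot[18] = er$acknowledgmentpepp
  rot[19] = r$acknowledgmentpeppe
  rot[20] = $acknowledgmentpepper
Sorted (with $ < everything):
  sorted[0] = $acknowledgmentpepper  (last char: 'r')
  sorted[1] = acknowledgmentpepper$  (last char: '$')
  sorted[2] = cknowledgmentpepper$a  (last char: 'a')
  sorted[3] = dgmentpepper$acknowle  (last char: 'e')
  sorted[4] = edgmentpepper$acknowl  (last char: 'l')
  sorted[5] = entpepper$acknowledgm  (last char: 'm')
  sorted[6] = epper$acknowledgmentp  (last char: 'p')
  sorted[7] = er$acknowledgmentpepp  (last char: 'p')
  sorted[8] = gmentpepper$acknowled  (last char: 'd')
  sorted[9] = knowledgmentpepper$ac  (last char: 'c')
  sorted[10] = ledgmentpepper$acknow  (last char: 'w')
  sorted[11] = mentpepper$acknowledg  (last char: 'g')
  sorted[12] = nowledgmentpepper$ack  (last char: 'k')
  sorted[13] = ntpepper$acknowledgme  (last char: 'e')
  sorted[14] = owledgmentpepper$ackn  (last char: 'n')
  sorted[15] = pepper$acknowledgment  (last char: 't')
  sorted[16] = per$acknowledgmentpep  (last char: 'p')
  sorted[17] = pper$acknowledgmentpe  (last char: 'e')
  sorted[18] = r$acknowledgmentpeppe  (last char: 'e')
  sorted[19] = tpepper$acknowledgmen  (last char: 'n')
  sorted[20] = wledgmentpepper$ackno  (last char: 'o')
Last column: r$aelmppdcwgkentpeeno
Original string S is at sorted index 1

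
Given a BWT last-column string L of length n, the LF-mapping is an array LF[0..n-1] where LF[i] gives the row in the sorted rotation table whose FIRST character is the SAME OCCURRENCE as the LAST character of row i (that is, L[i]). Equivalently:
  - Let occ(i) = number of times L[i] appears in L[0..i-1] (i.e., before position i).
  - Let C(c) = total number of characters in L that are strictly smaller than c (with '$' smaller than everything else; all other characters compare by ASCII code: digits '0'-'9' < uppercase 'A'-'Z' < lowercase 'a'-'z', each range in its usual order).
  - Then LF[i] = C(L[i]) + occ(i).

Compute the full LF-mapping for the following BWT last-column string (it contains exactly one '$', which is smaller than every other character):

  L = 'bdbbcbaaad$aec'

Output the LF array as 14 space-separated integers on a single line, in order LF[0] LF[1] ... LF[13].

Char counts: '$':1, 'a':4, 'b':4, 'c':2, 'd':2, 'e':1
C (first-col start): C('$')=0, C('a')=1, C('b')=5, C('c')=9, C('d')=11, C('e')=13
L[0]='b': occ=0, LF[0]=C('b')+0=5+0=5
L[1]='d': occ=0, LF[1]=C('d')+0=11+0=11
L[2]='b': occ=1, LF[2]=C('b')+1=5+1=6
L[3]='b': occ=2, LF[3]=C('b')+2=5+2=7
L[4]='c': occ=0, LF[4]=C('c')+0=9+0=9
L[5]='b': occ=3, LF[5]=C('b')+3=5+3=8
L[6]='a': occ=0, LF[6]=C('a')+0=1+0=1
L[7]='a': occ=1, LF[7]=C('a')+1=1+1=2
L[8]='a': occ=2, LF[8]=C('a')+2=1+2=3
L[9]='d': occ=1, LF[9]=C('d')+1=11+1=12
L[10]='$': occ=0, LF[10]=C('$')+0=0+0=0
L[11]='a': occ=3, LF[11]=C('a')+3=1+3=4
L[12]='e': occ=0, LF[12]=C('e')+0=13+0=13
L[13]='c': occ=1, LF[13]=C('c')+1=9+1=10

Answer: 5 11 6 7 9 8 1 2 3 12 0 4 13 10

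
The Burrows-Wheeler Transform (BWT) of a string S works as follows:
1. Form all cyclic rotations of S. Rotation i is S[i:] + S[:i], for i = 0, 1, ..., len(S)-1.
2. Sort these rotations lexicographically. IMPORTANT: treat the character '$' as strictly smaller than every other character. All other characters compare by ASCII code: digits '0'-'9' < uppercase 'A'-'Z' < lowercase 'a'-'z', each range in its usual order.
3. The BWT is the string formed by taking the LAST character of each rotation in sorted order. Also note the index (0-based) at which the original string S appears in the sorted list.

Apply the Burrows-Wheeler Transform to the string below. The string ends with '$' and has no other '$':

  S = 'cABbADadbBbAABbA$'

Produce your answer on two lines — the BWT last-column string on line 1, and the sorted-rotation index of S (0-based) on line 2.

Answer: AbbAcbAbAADBBBd$a
15

Derivation:
All 17 rotations (rotation i = S[i:]+S[:i]):
  rot[0] = cABbADadbBbAABbA$
  rot[1] = ABbADadbBbAABbA$c
  rot[2] = BbADadbBbAABbA$cA
  rot[3] = bADadbBbAABbA$cAB
  rot[4] = ADadbBbAABbA$cABb
  rot[5] = DadbBbAABbA$cABbA
  rot[6] = adbBbAABbA$cABbAD
  rot[7] = dbBbAABbA$cABbADa
  rot[8] = bBbAABbA$cABbADad
  rot[9] = BbAABbA$cABbADadb
  rot[10] = bAABbA$cABbADadbB
  rot[11] = AABbA$cABbADadbBb
  rot[12] = ABbA$cABbADadbBbA
  rot[13] = BbA$cABbADadbBbAA
  rot[14] = bA$cABbADadbBbAAB
  rot[15] = A$cABbADadbBbAABb
  rot[16] = $cABbADadbBbAABbA
Sorted (with $ < everything):
  sorted[0] = $cABbADadbBbAABbA  (last char: 'A')
  sorted[1] = A$cABbADadbBbAABb  (last char: 'b')
  sorted[2] = AABbA$cABbADadbBb  (last char: 'b')
  sorted[3] = ABbA$cABbADadbBbA  (last char: 'A')
  sorted[4] = ABbADadbBbAABbA$c  (last char: 'c')
  sorted[5] = ADadbBbAABbA$cABb  (last char: 'b')
  sorted[6] = BbA$cABbADadbBbAA  (last char: 'A')
  sorted[7] = BbAABbA$cABbADadb  (last char: 'b')
  sorted[8] = BbADadbBbAABbA$cA  (last char: 'A')
  sorted[9] = DadbBbAABbA$cABbA  (last char: 'A')
  sorted[10] = adbBbAABbA$cABbAD  (last char: 'D')
  sorted[11] = bA$cABbADadbBbAAB  (last char: 'B')
  sorted[12] = bAABbA$cABbADadbB  (last char: 'B')
  sorted[13] = bADadbBbAABbA$cAB  (last char: 'B')
  sorted[14] = bBbAABbA$cABbADad  (last char: 'd')
  sorted[15] = cABbADadbBbAABbA$  (last char: '$')
  sorted[16] = dbBbAABbA$cABbADa  (last char: 'a')
Last column: AbbAcbAbAADBBBd$a
Original string S is at sorted index 15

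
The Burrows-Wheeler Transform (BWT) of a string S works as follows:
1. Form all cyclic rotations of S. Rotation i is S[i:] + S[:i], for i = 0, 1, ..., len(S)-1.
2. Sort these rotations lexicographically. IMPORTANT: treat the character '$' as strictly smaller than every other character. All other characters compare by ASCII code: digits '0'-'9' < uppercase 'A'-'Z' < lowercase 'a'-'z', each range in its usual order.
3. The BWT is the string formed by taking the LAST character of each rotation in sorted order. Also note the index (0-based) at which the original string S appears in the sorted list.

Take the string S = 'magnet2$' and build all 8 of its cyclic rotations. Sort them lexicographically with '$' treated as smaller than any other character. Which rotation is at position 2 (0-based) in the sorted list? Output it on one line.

Answer: agnet2$m

Derivation:
All 8 rotations (rotation i = S[i:]+S[:i]):
  rot[0] = magnet2$
  rot[1] = agnet2$m
  rot[2] = gnet2$ma
  rot[3] = net2$mag
  rot[4] = et2$magn
  rot[5] = t2$magne
  rot[6] = 2$magnet
  rot[7] = $magnet2
Sorted (with $ < everything):
  sorted[0] = $magnet2
  sorted[1] = 2$magnet
  sorted[2] = agnet2$m
  sorted[3] = et2$magn
  sorted[4] = gnet2$ma
  sorted[5] = magnet2$
  sorted[6] = net2$mag
  sorted[7] = t2$magne
sorted[2] = agnet2$m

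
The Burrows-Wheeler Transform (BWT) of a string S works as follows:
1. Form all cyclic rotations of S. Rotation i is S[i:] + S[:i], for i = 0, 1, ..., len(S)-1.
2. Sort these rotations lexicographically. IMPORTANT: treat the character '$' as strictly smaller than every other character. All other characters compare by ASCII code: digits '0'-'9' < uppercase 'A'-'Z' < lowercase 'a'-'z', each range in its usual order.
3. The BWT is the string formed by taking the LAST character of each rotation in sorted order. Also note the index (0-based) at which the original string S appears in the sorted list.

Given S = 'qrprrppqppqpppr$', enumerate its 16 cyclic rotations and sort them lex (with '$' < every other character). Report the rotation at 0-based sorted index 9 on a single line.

Answer: qpppr$qrprrppqpp

Derivation:
All 16 rotations (rotation i = S[i:]+S[:i]):
  rot[0] = qrprrppqppqpppr$
  rot[1] = rprrppqppqpppr$q
  rot[2] = prrppqppqpppr$qr
  rot[3] = rrppqppqpppr$qrp
  rot[4] = rppqppqpppr$qrpr
  rot[5] = ppqppqpppr$qrprr
  rot[6] = pqppqpppr$qrprrp
  rot[7] = qppqpppr$qrprrpp
  rot[8] = ppqpppr$qrprrppq
  rot[9] = pqpppr$qrprrppqp
  rot[10] = qpppr$qrprrppqpp
  rot[11] = pppr$qrprrppqppq
  rot[12] = ppr$qrprrppqppqp
  rot[13] = pr$qrprrppqppqpp
  rot[14] = r$qrprrppqppqppp
  rot[15] = $qrprrppqppqpppr
Sorted (with $ < everything):
  sorted[0] = $qrprrppqppqpppr
  sorted[1] = pppr$qrprrppqppq
  sorted[2] = ppqpppr$qrprrppq
  sorted[3] = ppqppqpppr$qrprr
  sorted[4] = ppr$qrprrppqppqp
  sorted[5] = pqpppr$qrprrppqp
  sorted[6] = pqppqpppr$qrprrp
  sorted[7] = pr$qrprrppqppqpp
  sorted[8] = prrppqppqpppr$qr
  sorted[9] = qpppr$qrprrppqpp
  sorted[10] = qppqpppr$qrprrpp
  sorted[11] = qrprrppqppqpppr$
  sorted[12] = r$qrprrppqppqppp
  sorted[13] = rppqppqpppr$qrpr
  sorted[14] = rprrppqppqpppr$q
  sorted[15] = rrppqppqpppr$qrp
sorted[9] = qpppr$qrprrppqpp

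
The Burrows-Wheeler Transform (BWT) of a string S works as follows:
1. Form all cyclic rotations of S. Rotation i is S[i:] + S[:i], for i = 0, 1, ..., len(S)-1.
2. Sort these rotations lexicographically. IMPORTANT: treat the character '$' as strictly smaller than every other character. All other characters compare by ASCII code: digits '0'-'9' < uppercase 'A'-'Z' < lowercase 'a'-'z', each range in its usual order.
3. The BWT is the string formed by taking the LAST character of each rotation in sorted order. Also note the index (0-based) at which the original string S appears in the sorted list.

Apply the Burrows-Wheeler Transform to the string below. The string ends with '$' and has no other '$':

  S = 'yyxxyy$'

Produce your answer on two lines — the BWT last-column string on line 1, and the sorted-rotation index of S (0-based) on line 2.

All 7 rotations (rotation i = S[i:]+S[:i]):
  rot[0] = yyxxyy$
  rot[1] = yxxyy$y
  rot[2] = xxyy$yy
  rot[3] = xyy$yyx
  rot[4] = yy$yyxx
  rot[5] = y$yyxxy
  rot[6] = $yyxxyy
Sorted (with $ < everything):
  sorted[0] = $yyxxyy  (last char: 'y')
  sorted[1] = xxyy$yy  (last char: 'y')
  sorted[2] = xyy$yyx  (last char: 'x')
  sorted[3] = y$yyxxy  (last char: 'y')
  sorted[4] = yxxyy$y  (last char: 'y')
  sorted[5] = yy$yyxx  (last char: 'x')
  sorted[6] = yyxxyy$  (last char: '$')
Last column: yyxyyx$
Original string S is at sorted index 6

Answer: yyxyyx$
6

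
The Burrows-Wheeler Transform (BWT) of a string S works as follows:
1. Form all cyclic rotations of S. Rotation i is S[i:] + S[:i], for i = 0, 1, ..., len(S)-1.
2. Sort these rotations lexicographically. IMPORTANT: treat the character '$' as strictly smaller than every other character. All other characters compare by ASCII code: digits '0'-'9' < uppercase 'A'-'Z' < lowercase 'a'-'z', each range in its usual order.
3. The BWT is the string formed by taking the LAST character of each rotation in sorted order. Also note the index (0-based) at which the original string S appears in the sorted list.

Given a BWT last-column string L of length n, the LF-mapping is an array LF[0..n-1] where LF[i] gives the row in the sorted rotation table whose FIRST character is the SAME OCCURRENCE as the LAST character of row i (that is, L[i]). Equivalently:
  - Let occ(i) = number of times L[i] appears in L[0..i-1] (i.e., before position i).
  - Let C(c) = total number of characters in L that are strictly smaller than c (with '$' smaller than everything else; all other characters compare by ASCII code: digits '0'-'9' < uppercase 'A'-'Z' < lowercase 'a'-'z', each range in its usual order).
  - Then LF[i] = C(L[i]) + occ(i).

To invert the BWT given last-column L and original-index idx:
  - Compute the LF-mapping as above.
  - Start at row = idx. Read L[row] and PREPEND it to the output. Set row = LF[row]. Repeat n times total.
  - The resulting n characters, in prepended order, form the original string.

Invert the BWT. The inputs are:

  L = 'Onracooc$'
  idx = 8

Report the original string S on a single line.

Answer: raccoonO$

Derivation:
LF mapping: 1 5 8 2 3 6 7 4 0
Walk LF starting at row 8, prepending L[row]:
  step 1: row=8, L[8]='$', prepend. Next row=LF[8]=0
  step 2: row=0, L[0]='O', prepend. Next row=LF[0]=1
  step 3: row=1, L[1]='n', prepend. Next row=LF[1]=5
  step 4: row=5, L[5]='o', prepend. Next row=LF[5]=6
  step 5: row=6, L[6]='o', prepend. Next row=LF[6]=7
  step 6: row=7, L[7]='c', prepend. Next row=LF[7]=4
  step 7: row=4, L[4]='c', prepend. Next row=LF[4]=3
  step 8: row=3, L[3]='a', prepend. Next row=LF[3]=2
  step 9: row=2, L[2]='r', prepend. Next row=LF[2]=8
Reversed output: raccoonO$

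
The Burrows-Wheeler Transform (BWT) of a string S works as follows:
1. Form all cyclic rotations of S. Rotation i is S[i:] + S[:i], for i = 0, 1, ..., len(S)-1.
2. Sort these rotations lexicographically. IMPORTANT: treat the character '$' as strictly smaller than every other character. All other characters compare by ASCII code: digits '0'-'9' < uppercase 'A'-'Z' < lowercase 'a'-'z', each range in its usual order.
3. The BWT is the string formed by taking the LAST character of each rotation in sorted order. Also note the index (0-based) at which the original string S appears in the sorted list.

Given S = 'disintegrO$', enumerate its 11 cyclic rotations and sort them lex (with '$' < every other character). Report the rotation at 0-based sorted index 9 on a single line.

All 11 rotations (rotation i = S[i:]+S[:i]):
  rot[0] = disintegrO$
  rot[1] = isintegrO$d
  rot[2] = sintegrO$di
  rot[3] = integrO$dis
  rot[4] = ntegrO$disi
  rot[5] = tegrO$disin
  rot[6] = egrO$disint
  rot[7] = grO$disinte
  rot[8] = rO$disinteg
  rot[9] = O$disintegr
  rot[10] = $disintegrO
Sorted (with $ < everything):
  sorted[0] = $disintegrO
  sorted[1] = O$disintegr
  sorted[2] = disintegrO$
  sorted[3] = egrO$disint
  sorted[4] = grO$disinte
  sorted[5] = integrO$dis
  sorted[6] = isintegrO$d
  sorted[7] = ntegrO$disi
  sorted[8] = rO$disinteg
  sorted[9] = sintegrO$di
  sorted[10] = tegrO$disin
sorted[9] = sintegrO$di

Answer: sintegrO$di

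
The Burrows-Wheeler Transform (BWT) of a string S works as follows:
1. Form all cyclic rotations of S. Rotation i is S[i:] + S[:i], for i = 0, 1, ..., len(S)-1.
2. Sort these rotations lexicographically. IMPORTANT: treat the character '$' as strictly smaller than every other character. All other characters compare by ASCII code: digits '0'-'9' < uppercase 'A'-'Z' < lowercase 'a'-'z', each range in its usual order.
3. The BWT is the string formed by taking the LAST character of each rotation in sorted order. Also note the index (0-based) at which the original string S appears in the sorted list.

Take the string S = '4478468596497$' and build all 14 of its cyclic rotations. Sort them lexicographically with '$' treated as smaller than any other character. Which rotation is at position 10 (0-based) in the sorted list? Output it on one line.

All 14 rotations (rotation i = S[i:]+S[:i]):
  rot[0] = 4478468596497$
  rot[1] = 478468596497$4
  rot[2] = 78468596497$44
  rot[3] = 8468596497$447
  rot[4] = 468596497$4478
  rot[5] = 68596497$44784
  rot[6] = 8596497$447846
  rot[7] = 596497$4478468
  rot[8] = 96497$44784685
  rot[9] = 6497$447846859
  rot[10] = 497$4478468596
  rot[11] = 97$44784685964
  rot[12] = 7$447846859649
  rot[13] = $4478468596497
Sorted (with $ < everything):
  sorted[0] = $4478468596497
  sorted[1] = 4478468596497$
  sorted[2] = 468596497$4478
  sorted[3] = 478468596497$4
  sorted[4] = 497$4478468596
  sorted[5] = 596497$4478468
  sorted[6] = 6497$447846859
  sorted[7] = 68596497$44784
  sorted[8] = 7$447846859649
  sorted[9] = 78468596497$44
  sorted[10] = 8468596497$447
  sorted[11] = 8596497$447846
  sorted[12] = 96497$44784685
  sorted[13] = 97$44784685964
sorted[10] = 8468596497$447

Answer: 8468596497$447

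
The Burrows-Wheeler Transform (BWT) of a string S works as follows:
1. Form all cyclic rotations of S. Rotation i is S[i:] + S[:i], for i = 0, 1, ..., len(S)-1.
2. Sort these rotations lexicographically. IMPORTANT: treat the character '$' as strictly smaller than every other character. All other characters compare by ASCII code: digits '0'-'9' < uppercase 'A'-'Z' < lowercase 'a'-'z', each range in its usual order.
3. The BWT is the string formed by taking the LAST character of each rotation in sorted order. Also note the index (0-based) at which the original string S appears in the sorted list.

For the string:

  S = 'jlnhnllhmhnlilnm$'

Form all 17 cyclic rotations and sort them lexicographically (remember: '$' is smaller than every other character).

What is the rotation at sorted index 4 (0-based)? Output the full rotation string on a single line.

All 17 rotations (rotation i = S[i:]+S[:i]):
  rot[0] = jlnhnllhmhnlilnm$
  rot[1] = lnhnllhmhnlilnm$j
  rot[2] = nhnllhmhnlilnm$jl
  rot[3] = hnllhmhnlilnm$jln
  rot[4] = nllhmhnlilnm$jlnh
  rot[5] = llhmhnlilnm$jlnhn
  rot[6] = lhmhnlilnm$jlnhnl
  rot[7] = hmhnlilnm$jlnhnll
  rot[8] = mhnlilnm$jlnhnllh
  rot[9] = hnlilnm$jlnhnllhm
  rot[10] = nlilnm$jlnhnllhmh
  rot[11] = lilnm$jlnhnllhmhn
  rot[12] = ilnm$jlnhnllhmhnl
  rot[13] = lnm$jlnhnllhmhnli
  rot[14] = nm$jlnhnllhmhnlil
  rot[15] = m$jlnhnllhmhnliln
  rot[16] = $jlnhnllhmhnlilnm
Sorted (with $ < everything):
  sorted[0] = $jlnhnllhmhnlilnm
  sorted[1] = hmhnlilnm$jlnhnll
  sorted[2] = hnlilnm$jlnhnllhm
  sorted[3] = hnllhmhnlilnm$jln
  sorted[4] = ilnm$jlnhnllhmhnl
  sorted[5] = jlnhnllhmhnlilnm$
  sorted[6] = lhmhnlilnm$jlnhnl
  sorted[7] = lilnm$jlnhnllhmhn
  sorted[8] = llhmhnlilnm$jlnhn
  sorted[9] = lnhnllhmhnlilnm$j
  sorted[10] = lnm$jlnhnllhmhnli
  sorted[11] = m$jlnhnllhmhnliln
  sorted[12] = mhnlilnm$jlnhnllh
  sorted[13] = nhnllhmhnlilnm$jl
  sorted[14] = nlilnm$jlnhnllhmh
  sorted[15] = nllhmhnlilnm$jlnh
  sorted[16] = nm$jlnhnllhmhnlil
sorted[4] = ilnm$jlnhnllhmhnl

Answer: ilnm$jlnhnllhmhnl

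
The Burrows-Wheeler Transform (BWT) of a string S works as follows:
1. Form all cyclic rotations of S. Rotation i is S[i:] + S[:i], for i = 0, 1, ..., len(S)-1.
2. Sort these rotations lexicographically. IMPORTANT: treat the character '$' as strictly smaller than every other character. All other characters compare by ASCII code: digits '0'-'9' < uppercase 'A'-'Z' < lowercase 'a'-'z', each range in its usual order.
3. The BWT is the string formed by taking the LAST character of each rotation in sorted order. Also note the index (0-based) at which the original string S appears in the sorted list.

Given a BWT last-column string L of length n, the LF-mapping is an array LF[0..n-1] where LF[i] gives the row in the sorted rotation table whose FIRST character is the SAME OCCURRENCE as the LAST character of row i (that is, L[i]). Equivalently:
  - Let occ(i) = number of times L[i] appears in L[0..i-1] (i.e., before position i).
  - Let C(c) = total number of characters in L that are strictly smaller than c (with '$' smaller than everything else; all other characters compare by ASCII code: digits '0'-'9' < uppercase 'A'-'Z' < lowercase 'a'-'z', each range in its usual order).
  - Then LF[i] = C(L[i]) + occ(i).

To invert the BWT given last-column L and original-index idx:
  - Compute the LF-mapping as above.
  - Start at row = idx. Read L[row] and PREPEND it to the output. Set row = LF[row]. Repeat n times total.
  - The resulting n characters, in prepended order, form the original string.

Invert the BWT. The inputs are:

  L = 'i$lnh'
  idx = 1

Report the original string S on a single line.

LF mapping: 2 0 3 4 1
Walk LF starting at row 1, prepending L[row]:
  step 1: row=1, L[1]='$', prepend. Next row=LF[1]=0
  step 2: row=0, L[0]='i', prepend. Next row=LF[0]=2
  step 3: row=2, L[2]='l', prepend. Next row=LF[2]=3
  step 4: row=3, L[3]='n', prepend. Next row=LF[3]=4
  step 5: row=4, L[4]='h', prepend. Next row=LF[4]=1
Reversed output: hnli$

Answer: hnli$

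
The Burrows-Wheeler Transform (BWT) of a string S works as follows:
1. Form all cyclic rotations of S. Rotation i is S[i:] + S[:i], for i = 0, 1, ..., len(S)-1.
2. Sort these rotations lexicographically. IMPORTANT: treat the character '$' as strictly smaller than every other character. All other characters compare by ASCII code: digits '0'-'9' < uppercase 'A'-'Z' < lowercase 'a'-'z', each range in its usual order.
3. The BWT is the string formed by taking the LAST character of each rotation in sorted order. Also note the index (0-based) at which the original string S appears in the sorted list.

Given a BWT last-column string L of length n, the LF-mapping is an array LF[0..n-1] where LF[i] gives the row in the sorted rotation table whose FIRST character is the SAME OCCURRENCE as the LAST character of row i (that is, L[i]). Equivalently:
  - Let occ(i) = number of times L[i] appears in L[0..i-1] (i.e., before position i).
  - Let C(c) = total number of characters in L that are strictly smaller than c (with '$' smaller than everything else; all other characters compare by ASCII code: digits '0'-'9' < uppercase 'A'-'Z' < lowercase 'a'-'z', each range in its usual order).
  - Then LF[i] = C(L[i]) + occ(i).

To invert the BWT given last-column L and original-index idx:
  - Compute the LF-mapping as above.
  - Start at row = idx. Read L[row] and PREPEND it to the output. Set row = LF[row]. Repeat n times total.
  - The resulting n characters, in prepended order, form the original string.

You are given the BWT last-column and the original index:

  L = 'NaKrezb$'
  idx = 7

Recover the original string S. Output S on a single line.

Answer: zebraKN$

Derivation:
LF mapping: 2 3 1 6 5 7 4 0
Walk LF starting at row 7, prepending L[row]:
  step 1: row=7, L[7]='$', prepend. Next row=LF[7]=0
  step 2: row=0, L[0]='N', prepend. Next row=LF[0]=2
  step 3: row=2, L[2]='K', prepend. Next row=LF[2]=1
  step 4: row=1, L[1]='a', prepend. Next row=LF[1]=3
  step 5: row=3, L[3]='r', prepend. Next row=LF[3]=6
  step 6: row=6, L[6]='b', prepend. Next row=LF[6]=4
  step 7: row=4, L[4]='e', prepend. Next row=LF[4]=5
  step 8: row=5, L[5]='z', prepend. Next row=LF[5]=7
Reversed output: zebraKN$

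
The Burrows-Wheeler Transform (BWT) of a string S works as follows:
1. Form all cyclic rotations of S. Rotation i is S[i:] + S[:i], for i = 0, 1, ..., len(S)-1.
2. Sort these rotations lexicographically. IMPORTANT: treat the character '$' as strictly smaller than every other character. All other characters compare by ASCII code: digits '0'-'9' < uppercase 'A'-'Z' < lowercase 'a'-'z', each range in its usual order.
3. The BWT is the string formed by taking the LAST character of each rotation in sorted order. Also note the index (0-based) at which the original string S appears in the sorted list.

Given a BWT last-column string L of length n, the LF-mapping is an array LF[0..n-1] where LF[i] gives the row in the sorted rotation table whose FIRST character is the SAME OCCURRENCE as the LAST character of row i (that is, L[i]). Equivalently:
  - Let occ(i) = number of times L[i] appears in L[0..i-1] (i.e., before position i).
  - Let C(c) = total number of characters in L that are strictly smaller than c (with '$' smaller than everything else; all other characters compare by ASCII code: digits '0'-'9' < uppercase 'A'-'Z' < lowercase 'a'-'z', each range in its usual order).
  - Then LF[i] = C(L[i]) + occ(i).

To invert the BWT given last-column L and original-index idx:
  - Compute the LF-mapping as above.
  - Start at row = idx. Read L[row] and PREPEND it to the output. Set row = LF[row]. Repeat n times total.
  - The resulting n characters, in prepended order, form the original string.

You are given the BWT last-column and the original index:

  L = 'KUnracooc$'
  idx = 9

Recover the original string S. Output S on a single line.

Answer: raccoonUK$

Derivation:
LF mapping: 1 2 6 9 3 4 7 8 5 0
Walk LF starting at row 9, prepending L[row]:
  step 1: row=9, L[9]='$', prepend. Next row=LF[9]=0
  step 2: row=0, L[0]='K', prepend. Next row=LF[0]=1
  step 3: row=1, L[1]='U', prepend. Next row=LF[1]=2
  step 4: row=2, L[2]='n', prepend. Next row=LF[2]=6
  step 5: row=6, L[6]='o', prepend. Next row=LF[6]=7
  step 6: row=7, L[7]='o', prepend. Next row=LF[7]=8
  step 7: row=8, L[8]='c', prepend. Next row=LF[8]=5
  step 8: row=5, L[5]='c', prepend. Next row=LF[5]=4
  step 9: row=4, L[4]='a', prepend. Next row=LF[4]=3
  step 10: row=3, L[3]='r', prepend. Next row=LF[3]=9
Reversed output: raccoonUK$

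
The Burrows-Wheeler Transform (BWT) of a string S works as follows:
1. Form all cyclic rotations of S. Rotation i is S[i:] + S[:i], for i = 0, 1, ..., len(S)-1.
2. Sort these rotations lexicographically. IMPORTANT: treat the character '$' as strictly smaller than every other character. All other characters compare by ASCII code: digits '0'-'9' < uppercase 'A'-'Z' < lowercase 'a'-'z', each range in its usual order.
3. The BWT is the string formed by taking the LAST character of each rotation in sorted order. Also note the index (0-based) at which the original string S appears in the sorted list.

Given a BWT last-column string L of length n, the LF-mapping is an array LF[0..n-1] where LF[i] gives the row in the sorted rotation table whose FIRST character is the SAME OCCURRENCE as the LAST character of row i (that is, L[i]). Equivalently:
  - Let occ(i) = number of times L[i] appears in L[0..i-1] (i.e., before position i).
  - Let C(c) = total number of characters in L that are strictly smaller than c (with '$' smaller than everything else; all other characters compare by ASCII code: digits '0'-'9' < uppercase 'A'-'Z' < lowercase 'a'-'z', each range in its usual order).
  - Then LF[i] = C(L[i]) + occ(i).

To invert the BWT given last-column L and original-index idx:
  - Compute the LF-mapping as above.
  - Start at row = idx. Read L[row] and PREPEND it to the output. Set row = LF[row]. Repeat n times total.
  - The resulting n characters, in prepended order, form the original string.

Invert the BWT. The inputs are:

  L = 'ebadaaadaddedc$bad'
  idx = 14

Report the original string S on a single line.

LF mapping: 16 7 1 10 2 3 4 11 5 12 13 17 14 9 0 8 6 15
Walk LF starting at row 14, prepending L[row]:
  step 1: row=14, L[14]='$', prepend. Next row=LF[14]=0
  step 2: row=0, L[0]='e', prepend. Next row=LF[0]=16
  step 3: row=16, L[16]='a', prepend. Next row=LF[16]=6
  step 4: row=6, L[6]='a', prepend. Next row=LF[6]=4
  step 5: row=4, L[4]='a', prepend. Next row=LF[4]=2
  step 6: row=2, L[2]='a', prepend. Next row=LF[2]=1
  step 7: row=1, L[1]='b', prepend. Next row=LF[1]=7
  step 8: row=7, L[7]='d', prepend. Next row=LF[7]=11
  step 9: row=11, L[11]='e', prepend. Next row=LF[11]=17
  step 10: row=17, L[17]='d', prepend. Next row=LF[17]=15
  step 11: row=15, L[15]='b', prepend. Next row=LF[15]=8
  step 12: row=8, L[8]='a', prepend. Next row=LF[8]=5
  step 13: row=5, L[5]='a', prepend. Next row=LF[5]=3
  step 14: row=3, L[3]='d', prepend. Next row=LF[3]=10
  step 15: row=10, L[10]='d', prepend. Next row=LF[10]=13
  step 16: row=13, L[13]='c', prepend. Next row=LF[13]=9
  step 17: row=9, L[9]='d', prepend. Next row=LF[9]=12
  step 18: row=12, L[12]='d', prepend. Next row=LF[12]=14
Reversed output: ddcddaabdedbaaaae$

Answer: ddcddaabdedbaaaae$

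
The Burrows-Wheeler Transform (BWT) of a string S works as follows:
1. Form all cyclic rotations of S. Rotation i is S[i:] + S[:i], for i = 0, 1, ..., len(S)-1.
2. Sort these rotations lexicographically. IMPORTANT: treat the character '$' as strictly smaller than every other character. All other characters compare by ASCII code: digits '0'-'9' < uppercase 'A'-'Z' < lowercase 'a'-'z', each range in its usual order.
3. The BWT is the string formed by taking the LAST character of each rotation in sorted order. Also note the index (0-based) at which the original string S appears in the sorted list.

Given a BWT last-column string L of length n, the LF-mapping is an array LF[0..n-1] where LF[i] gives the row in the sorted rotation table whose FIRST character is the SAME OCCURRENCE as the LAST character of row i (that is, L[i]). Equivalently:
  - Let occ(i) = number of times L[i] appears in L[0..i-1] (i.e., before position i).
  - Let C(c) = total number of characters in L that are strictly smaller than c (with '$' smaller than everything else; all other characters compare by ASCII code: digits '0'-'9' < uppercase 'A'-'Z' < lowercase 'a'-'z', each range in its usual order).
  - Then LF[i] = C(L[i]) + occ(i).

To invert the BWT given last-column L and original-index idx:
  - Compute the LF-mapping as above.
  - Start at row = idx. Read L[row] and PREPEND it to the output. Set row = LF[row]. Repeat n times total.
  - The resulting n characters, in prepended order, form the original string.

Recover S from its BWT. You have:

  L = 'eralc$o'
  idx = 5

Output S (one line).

LF mapping: 3 6 1 4 2 0 5
Walk LF starting at row 5, prepending L[row]:
  step 1: row=5, L[5]='$', prepend. Next row=LF[5]=0
  step 2: row=0, L[0]='e', prepend. Next row=LF[0]=3
  step 3: row=3, L[3]='l', prepend. Next row=LF[3]=4
  step 4: row=4, L[4]='c', prepend. Next row=LF[4]=2
  step 5: row=2, L[2]='a', prepend. Next row=LF[2]=1
  step 6: row=1, L[1]='r', prepend. Next row=LF[1]=6
  step 7: row=6, L[6]='o', prepend. Next row=LF[6]=5
Reversed output: oracle$

Answer: oracle$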